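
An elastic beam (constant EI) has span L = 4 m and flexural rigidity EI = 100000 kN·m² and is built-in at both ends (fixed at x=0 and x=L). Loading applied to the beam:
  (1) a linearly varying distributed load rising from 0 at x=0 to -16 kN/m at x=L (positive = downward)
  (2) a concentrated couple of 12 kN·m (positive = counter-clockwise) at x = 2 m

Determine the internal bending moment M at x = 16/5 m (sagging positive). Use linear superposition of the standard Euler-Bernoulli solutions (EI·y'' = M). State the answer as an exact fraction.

Load 1 — triangular load w₀=-16 kN/m (0→w₀ over full span):
  M_1 = 3w₀Lx/20 - w₀L²/30 - w₀x³/(6L) = 3·(-16)·4·(16/5)/20 - (-16)·4²/30 - (-16)·(16/5)³/(6·4) = -128/375 kN·m
Load 2 — applied couple M₀=12 kN·m at a=2 m (b=L-a=2):
  M_2 = R_Ax - M_A - M₀  [x>a] with R_A=9/2, M_A=3 = (9/2)·(16/5) - 3 - 12 = -3/5 kN·m
Superposition: M = Σ M_i = -353/375 kN·m ≈ -0.941333 kN·m

M(16/5) = -353/375 kN·m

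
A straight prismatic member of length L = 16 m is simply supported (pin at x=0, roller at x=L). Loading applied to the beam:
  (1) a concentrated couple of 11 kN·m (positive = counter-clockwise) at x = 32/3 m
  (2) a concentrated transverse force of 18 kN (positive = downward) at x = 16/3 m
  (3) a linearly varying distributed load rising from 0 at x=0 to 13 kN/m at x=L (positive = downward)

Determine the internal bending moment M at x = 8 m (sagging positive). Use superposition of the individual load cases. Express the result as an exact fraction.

Load 1 — applied couple M₀=11 kN·m at a=32/3 m (b=L-a=16/3):
  M_1 = M₀x/L  [x≤a] = 11·8/16 = 11/2 kN·m
Load 2 — point force P=18 kN at a=16/3 m (b=L-a=32/3):
  M_2 = Pa(L-x)/L  [x>a] = 18·(16/3)·(16-8)/16 = 48 kN·m
Load 3 — triangular load w₀=13 kN/m (0→w₀ over full span):
  M_3 = w₀Lx/6 - w₀x³/(6L) = 13·16·8/6 - 13·8³/(6·16) = 208 kN·m
Superposition: M = Σ M_i = 523/2 kN·m ≈ 261.500000 kN·m

M(8) = 523/2 kN·m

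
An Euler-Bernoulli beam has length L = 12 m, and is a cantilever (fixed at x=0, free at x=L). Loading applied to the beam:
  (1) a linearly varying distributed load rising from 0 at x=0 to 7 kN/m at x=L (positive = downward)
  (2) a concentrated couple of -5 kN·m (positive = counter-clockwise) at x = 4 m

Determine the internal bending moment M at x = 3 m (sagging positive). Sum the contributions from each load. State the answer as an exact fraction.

M(3) = -1741/8 kN·m

Load 1 — triangular load w₀=7 kN/m (0→w₀ over full span):
  M_1 = w₀Lx/2 - w₀L²/3 - w₀x³/(6L) = 7·12·3/2 - 7·12²/3 - 7·3³/(6·12) = -1701/8 kN·m
Load 2 — applied couple M₀=-5 kN·m at a=4 m (b=L-a=8):
  M_2 = M₀  [x≤a] = (-5) = -5 kN·m
Superposition: M = Σ M_i = -1741/8 kN·m ≈ -217.625000 kN·m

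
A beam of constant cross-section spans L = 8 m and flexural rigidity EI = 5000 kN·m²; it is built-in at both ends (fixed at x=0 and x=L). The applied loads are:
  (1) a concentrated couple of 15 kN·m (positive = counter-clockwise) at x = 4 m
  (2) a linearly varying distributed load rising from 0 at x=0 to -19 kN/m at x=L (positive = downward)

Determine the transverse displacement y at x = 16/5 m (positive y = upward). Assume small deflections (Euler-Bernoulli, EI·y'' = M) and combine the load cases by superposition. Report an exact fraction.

y(16/5) = 167604/9765625 m

Load 1 — applied couple M₀=15 kN·m at a=4 m (b=L-a=4):
  y_1 = (R_Ax³/6 - M_Ax²/2)/EI  [x≤a] with R_A=45/16, M_A=15/4 = ((45/16)·(16/5)³/6 - (15/4)·(16/5)²/2)/5000 = -12/15625 m
Load 2 — triangular load w₀=-19 kN/m (0→w₀ over full span):
  y_2 = -w₀x²(L-x)²(x+2L)/(120LEI) = -(-19)·(16/5)²·(8-(16/5))²·((16/5)+2·8)/(120·8·5000) = 175104/9765625 m
Superposition: y = Σ y_i = 167604/9765625 m ≈ 0.017163 m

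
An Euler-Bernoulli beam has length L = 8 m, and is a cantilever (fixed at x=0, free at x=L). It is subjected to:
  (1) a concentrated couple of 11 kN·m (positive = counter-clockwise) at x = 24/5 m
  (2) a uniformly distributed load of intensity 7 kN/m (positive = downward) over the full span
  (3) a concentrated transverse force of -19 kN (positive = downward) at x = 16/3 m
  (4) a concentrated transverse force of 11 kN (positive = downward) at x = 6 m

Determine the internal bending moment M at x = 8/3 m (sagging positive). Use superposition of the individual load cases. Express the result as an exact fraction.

M(8/3) = -671/9 kN·m

Load 1 — applied couple M₀=11 kN·m at a=24/5 m (b=L-a=16/5):
  M_1 = M₀  [x≤a] = 11 = 11 kN·m
Load 2 — uniform load w=7 kN/m over full span:
  M_2 = -w(L-x)²/2 = -7·(8-(8/3))²/2 = -896/9 kN·m
Load 3 — point force P=-19 kN at a=16/3 m (b=L-a=8/3):
  M_3 = -P(a-x)  [x≤a] = -(-19)·((16/3)-(8/3)) = 152/3 kN·m
Load 4 — point force P=11 kN at a=6 m (b=L-a=2):
  M_4 = -P(a-x)  [x≤a] = -11·(6-(8/3)) = -110/3 kN·m
Superposition: M = Σ M_i = -671/9 kN·m ≈ -74.555556 kN·m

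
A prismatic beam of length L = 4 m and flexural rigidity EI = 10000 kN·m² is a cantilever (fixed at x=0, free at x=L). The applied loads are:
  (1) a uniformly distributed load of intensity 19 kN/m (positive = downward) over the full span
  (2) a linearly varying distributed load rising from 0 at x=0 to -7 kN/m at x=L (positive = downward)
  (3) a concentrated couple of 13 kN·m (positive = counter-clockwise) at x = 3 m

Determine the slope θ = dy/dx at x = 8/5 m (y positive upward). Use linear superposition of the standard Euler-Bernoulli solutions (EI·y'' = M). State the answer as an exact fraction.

Load 1 — uniform load w=19 kN/m over full span:
  θ_1 = -wx(x²-3Lx+3L²)/(6EI) = -19·(8/5)·((8/5)²-3·4·(8/5)+3·4²)/(6·10000) = -3724/234375 rad
Load 2 — triangular load w₀=-7 kN/m (0→w₀ over full span):
  θ_2 = (w₀Lx²/4-w₀L²x/3-w₀x⁴/(24L))/EI = ((-7)·4·(8/5)²/4-(-7)·4²·(8/5)/3-(-7)·(8/5)⁴/(24·4))/10000 = 1652/390625 rad
Load 3 — applied couple M₀=13 kN·m at a=3 m (b=L-a=1):
  θ_3 = M₀x/EI  [x≤a] = 13·(8/5)/10000 = 13/6250 rad
Superposition: θ = Σ θ_i = -22453/2343750 rad ≈ -0.009580 rad

θ(8/5) = -22453/2343750 rad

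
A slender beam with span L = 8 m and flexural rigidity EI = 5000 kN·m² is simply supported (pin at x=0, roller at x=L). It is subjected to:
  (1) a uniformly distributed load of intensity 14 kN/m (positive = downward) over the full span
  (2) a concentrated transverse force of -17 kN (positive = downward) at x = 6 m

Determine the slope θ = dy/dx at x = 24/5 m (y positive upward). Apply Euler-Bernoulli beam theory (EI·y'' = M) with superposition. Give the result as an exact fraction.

Load 1 — uniform load w=14 kN/m over full span:
  θ_1 = -w(L³-6Lx²+4x³)/(24EI) = -14·(8³-6·8·(24/5)²+4·(24/5)³)/(24·5000) = 4144/234375 rad
Load 2 — point force P=-17 kN at a=6 m (b=L-a=2):
  θ_2 = -Pb(L²-b²-3x²)/(6LEI)  [x≤a] = -(-17)·2·(8²-2²-3·(24/5)²)/(6·8·5000) = -323/250000 rad
Superposition: θ = Σ θ_i = 61459/3750000 rad ≈ 0.016389 rad

θ(24/5) = 61459/3750000 rad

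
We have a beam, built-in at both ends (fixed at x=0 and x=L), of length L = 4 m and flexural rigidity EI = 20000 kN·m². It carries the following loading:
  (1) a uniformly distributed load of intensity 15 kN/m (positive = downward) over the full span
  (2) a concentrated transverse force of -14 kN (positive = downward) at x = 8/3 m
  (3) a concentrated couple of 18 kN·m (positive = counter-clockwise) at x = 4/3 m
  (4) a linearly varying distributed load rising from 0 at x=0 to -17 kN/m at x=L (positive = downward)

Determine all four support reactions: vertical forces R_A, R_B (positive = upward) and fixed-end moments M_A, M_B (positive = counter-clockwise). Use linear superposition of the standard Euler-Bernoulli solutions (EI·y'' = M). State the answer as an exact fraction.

R_A = 2993/135 kN, M_A = 916/135 kN·m, R_B = -1373/135 kN, M_B = 1066/135 kN·m

Load 1 — uniform load w=15 kN/m over full span:
  R_A = wL/2 = 15·4/2 = 30 kN
  M_A = wL²/12 = 15·4²/12 = 20 kN·m
  R_B = wL/2 = 15·4/2 = 30 kN
  M_B = -wL²/12 = -15·4²/12 = -20 kN·m
Load 2 — point force P=-14 kN at a=8/3 m (b=L-a=4/3):
  R_A = Pb²(3a+b)/L³ = (-14)·(4/3)²·(3·(8/3)+(4/3))/4³ = -98/27 kN
  M_A = Pab²/L² = (-14)·(8/3)·(4/3)²/4² = -112/27 kN·m
  R_B = Pa²(a+3b)/L³ = (-14)·(8/3)²·((8/3)+3·(4/3))/4³ = -280/27 kN
  M_B = -Pa²b/L² = -(-14)·(8/3)²·(4/3)/4² = 224/27 kN·m
Load 3 — applied couple M₀=18 kN·m at a=4/3 m (b=L-a=8/3):
  R_A = 6M₀ab/L³ = 6·18·(4/3)·(8/3)/4³ = 6 kN
  M_A = M₀b(2a-b)/L² = 18·(8/3)·(2·(4/3)-(8/3))/4² = 0 kN·m
  R_B = -6M₀ab/L³ = -6·18·(4/3)·(8/3)/4³ = -6 kN
  M_B = M₀a(2b-a)/L² = 18·(4/3)·(2·(8/3)-(4/3))/4² = 6 kN·m
Load 4 — triangular load w₀=-17 kN/m (0→w₀ over full span):
  R_A = 3w₀L/20 = 3·(-17)·4/20 = -51/5 kN
  M_A = w₀L²/30 = (-17)·4²/30 = -136/15 kN·m
  R_B = 7w₀L/20 = 7·(-17)·4/20 = -119/5 kN
  M_B = -w₀L²/20 = -(-17)·4²/20 = 68/5 kN·m
Superposition: R_A = 2993/135 kN, M_A = 916/135 kN·m, R_B = -1373/135 kN, M_B = 1066/135 kN·m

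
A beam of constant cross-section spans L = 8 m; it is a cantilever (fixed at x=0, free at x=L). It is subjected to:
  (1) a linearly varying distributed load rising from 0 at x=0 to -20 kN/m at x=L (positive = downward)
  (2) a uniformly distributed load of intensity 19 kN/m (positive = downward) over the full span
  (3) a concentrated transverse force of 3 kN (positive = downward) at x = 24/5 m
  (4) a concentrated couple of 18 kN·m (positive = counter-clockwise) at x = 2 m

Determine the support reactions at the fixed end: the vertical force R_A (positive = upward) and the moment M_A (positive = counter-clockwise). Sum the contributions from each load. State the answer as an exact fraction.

Load 1 — triangular load w₀=-20 kN/m (0→w₀ over full span):
  R_A = w₀L/2 = (-20)·8/2 = -80 kN
  M_A = w₀L²/3 = (-20)·8²/3 = -1280/3 kN·m
Load 2 — uniform load w=19 kN/m over full span:
  R_A = wL = 19·8 = 152 kN
  M_A = wL²/2 = 19·8²/2 = 608 kN·m
Load 3 — point force P=3 kN at a=24/5 m (b=L-a=16/5):
  R_A = P = 3 kN
  M_A = Pa = 3·(24/5) = 72/5 kN·m
Load 4 — applied couple M₀=18 kN·m at a=2 m (b=L-a=6):
  R_A = 0 kN
  M_A = -M₀ = -18 kN·m
Superposition: R_A = 75 kN, M_A = 2666/15 kN·m

R_A = 75 kN, M_A = 2666/15 kN·m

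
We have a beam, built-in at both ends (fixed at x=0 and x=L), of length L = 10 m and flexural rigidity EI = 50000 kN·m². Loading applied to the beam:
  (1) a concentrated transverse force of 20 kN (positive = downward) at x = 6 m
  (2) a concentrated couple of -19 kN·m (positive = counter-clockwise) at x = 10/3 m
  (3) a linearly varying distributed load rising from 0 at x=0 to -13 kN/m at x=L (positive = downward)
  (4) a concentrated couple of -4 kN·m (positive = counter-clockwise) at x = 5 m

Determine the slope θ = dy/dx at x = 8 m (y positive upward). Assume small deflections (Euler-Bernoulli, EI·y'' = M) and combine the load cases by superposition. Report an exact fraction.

Load 1 — point force P=20 kN at a=6 m (b=L-a=4):
  θ_1 = Pa²(L-x)(2bL-(3b+a)(L-x))/(2L³EI)  [x>a] = 20·6²·(10-8)·(2·4·10-(3·4+6)·(10-8))/(2·10³·50000) = 99/156250 rad
Load 2 — applied couple M₀=-19 kN·m at a=10/3 m (b=L-a=20/3):
  θ_2 = (R_Ax²/2 - M_Ax - M₀(x-a))/EI  [x>a] with R_A=-38/15, M_A=0 = ((-38/15)·8²/2 - 0·8 - (-19)·(8-(10/3)))/50000 = 19/125000 rad
Load 3 — triangular load w₀=-13 kN/m (0→w₀ over full span):
  θ_3 = -w₀(2x(L-x)(L-2x)(x+2L)+x²(L-x)²)/(120LEI) = -(-13)·(2·8·(10-8)·(10-2·8)·(8+2·10)+8²·(10-8)²)/(120·10·50000) = -52/46875 rad
Load 4 — applied couple M₀=-4 kN·m at a=5 m (b=L-a=5):
  θ_4 = (R_Ax²/2 - M_Ax - M₀(x-a))/EI  [x>a] with R_A=-3/5, M_A=-1 = ((-3/5)·8²/2 - (-1)·8 - (-4)·(8-5))/50000 = 1/62500 rad
Superposition: θ = Σ θ_i = -577/1875000 rad ≈ -0.000308 rad

θ(8) = -577/1875000 rad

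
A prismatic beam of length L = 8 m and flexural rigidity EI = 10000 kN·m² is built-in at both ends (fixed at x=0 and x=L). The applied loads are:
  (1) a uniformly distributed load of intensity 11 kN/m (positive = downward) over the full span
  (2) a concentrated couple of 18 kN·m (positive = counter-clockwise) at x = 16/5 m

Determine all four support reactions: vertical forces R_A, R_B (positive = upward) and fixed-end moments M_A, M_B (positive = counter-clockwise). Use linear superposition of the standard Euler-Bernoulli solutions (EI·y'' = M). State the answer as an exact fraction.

Load 1 — uniform load w=11 kN/m over full span:
  R_A = wL/2 = 11·8/2 = 44 kN
  M_A = wL²/12 = 11·8²/12 = 176/3 kN·m
  R_B = wL/2 = 11·8/2 = 44 kN
  M_B = -wL²/12 = -11·8²/12 = -176/3 kN·m
Load 2 — applied couple M₀=18 kN·m at a=16/5 m (b=L-a=24/5):
  R_A = 6M₀ab/L³ = 6·18·(16/5)·(24/5)/8³ = 81/25 kN
  M_A = M₀b(2a-b)/L² = 18·(24/5)·(2·(16/5)-(24/5))/8² = 54/25 kN·m
  R_B = -6M₀ab/L³ = -6·18·(16/5)·(24/5)/8³ = -81/25 kN
  M_B = M₀a(2b-a)/L² = 18·(16/5)·(2·(24/5)-(16/5))/8² = 144/25 kN·m
Superposition: R_A = 1181/25 kN, M_A = 4562/75 kN·m, R_B = 1019/25 kN, M_B = -3968/75 kN·m

R_A = 1181/25 kN, M_A = 4562/75 kN·m, R_B = 1019/25 kN, M_B = -3968/75 kN·m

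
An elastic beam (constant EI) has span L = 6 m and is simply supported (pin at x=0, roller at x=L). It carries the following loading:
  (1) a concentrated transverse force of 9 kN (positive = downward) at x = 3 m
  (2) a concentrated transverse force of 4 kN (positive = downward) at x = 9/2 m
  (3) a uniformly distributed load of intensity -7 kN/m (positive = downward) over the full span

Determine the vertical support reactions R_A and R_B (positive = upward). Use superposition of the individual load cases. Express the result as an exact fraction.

Load 1 — point force P=9 kN at a=3 m (b=L-a=3):
  R_A = Pb/L = 9·3/6 = 9/2 kN
  R_B = Pa/L = 9·3/6 = 9/2 kN
Load 2 — point force P=4 kN at a=9/2 m (b=L-a=3/2):
  R_A = Pb/L = 4·(3/2)/6 = 1 kN
  R_B = Pa/L = 4·(9/2)/6 = 3 kN
Load 3 — uniform load w=-7 kN/m over full span:
  R_A = wL/2 = (-7)·6/2 = -21 kN
  R_B = wL/2 = (-7)·6/2 = -21 kN
Superposition: R_A = -31/2 kN, R_B = -27/2 kN

R_A = -31/2 kN, R_B = -27/2 kN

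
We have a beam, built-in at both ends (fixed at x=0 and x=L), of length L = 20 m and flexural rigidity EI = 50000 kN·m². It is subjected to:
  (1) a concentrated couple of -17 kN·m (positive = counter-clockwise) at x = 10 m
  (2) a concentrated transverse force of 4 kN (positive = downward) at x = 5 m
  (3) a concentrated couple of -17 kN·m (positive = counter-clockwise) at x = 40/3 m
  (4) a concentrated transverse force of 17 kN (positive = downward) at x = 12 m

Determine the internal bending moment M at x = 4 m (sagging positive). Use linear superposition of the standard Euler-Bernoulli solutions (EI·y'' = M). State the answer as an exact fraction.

Load 1 — applied couple M₀=-17 kN·m at a=10 m (b=L-a=10):
  M_1 = R_Ax - M_A  [x≤a] with R_A=-51/40, M_A=-17/4 = (-51/40)·4 - (-17/4) = -17/20 kN·m
Load 2 — point force P=4 kN at a=5 m (b=L-a=15):
  M_2 = Pb²(3a+b)x/L³ - Pab²/L²  [x≤a] = 4·15²·(3·5+15)·4/20³ - 4·5·15²/20² = 9/4 kN·m
Load 3 — applied couple M₀=-17 kN·m at a=40/3 m (b=L-a=20/3):
  M_3 = R_Ax - M_A  [x≤a] with R_A=-17/15, M_A=-17/3 = (-17/15)·4 - (-17/3) = 17/15 kN·m
Load 4 — point force P=17 kN at a=12 m (b=L-a=8):
  M_4 = Pb²(3a+b)x/L³ - Pab²/L²  [x≤a] = 17·8²·(3·12+8)·4/20³ - 17·12·8²/20² = -1088/125 kN·m
Superposition: M = Σ M_i = -2314/375 kN·m ≈ -6.170667 kN·m

M(4) = -2314/375 kN·m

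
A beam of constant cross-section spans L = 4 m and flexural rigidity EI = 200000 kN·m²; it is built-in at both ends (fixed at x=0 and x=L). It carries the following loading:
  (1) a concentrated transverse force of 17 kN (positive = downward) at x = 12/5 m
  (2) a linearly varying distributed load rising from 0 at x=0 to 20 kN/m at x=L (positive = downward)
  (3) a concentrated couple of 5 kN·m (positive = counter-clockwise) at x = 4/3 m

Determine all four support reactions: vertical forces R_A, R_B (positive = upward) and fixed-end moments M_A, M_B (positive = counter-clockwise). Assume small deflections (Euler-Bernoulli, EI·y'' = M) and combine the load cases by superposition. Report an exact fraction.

Load 1 — point force P=17 kN at a=12/5 m (b=L-a=8/5):
  R_A = Pb²(3a+b)/L³ = 17·(8/5)²·(3·(12/5)+(8/5))/4³ = 748/125 kN
  M_A = Pab²/L² = 17·(12/5)·(8/5)²/4² = 816/125 kN·m
  R_B = Pa²(a+3b)/L³ = 17·(12/5)²·((12/5)+3·(8/5))/4³ = 1377/125 kN
  M_B = -Pa²b/L² = -17·(12/5)²·(8/5)/4² = -1224/125 kN·m
Load 2 — triangular load w₀=20 kN/m (0→w₀ over full span):
  R_A = 3w₀L/20 = 3·20·4/20 = 12 kN
  M_A = w₀L²/30 = 20·4²/30 = 32/3 kN·m
  R_B = 7w₀L/20 = 7·20·4/20 = 28 kN
  M_B = -w₀L²/20 = -20·4²/20 = -16 kN·m
Load 3 — applied couple M₀=5 kN·m at a=4/3 m (b=L-a=8/3):
  R_A = 6M₀ab/L³ = 6·5·(4/3)·(8/3)/4³ = 5/3 kN
  M_A = M₀b(2a-b)/L² = 5·(8/3)·(2·(4/3)-(8/3))/4² = 0 kN·m
  R_B = -6M₀ab/L³ = -6·5·(4/3)·(8/3)/4³ = -5/3 kN
  M_B = M₀a(2b-a)/L² = 5·(4/3)·(2·(8/3)-(4/3))/4² = 5/3 kN·m
Superposition: R_A = 7369/375 kN, M_A = 6448/375 kN·m, R_B = 14006/375 kN, M_B = -9047/375 kN·m

R_A = 7369/375 kN, M_A = 6448/375 kN·m, R_B = 14006/375 kN, M_B = -9047/375 kN·m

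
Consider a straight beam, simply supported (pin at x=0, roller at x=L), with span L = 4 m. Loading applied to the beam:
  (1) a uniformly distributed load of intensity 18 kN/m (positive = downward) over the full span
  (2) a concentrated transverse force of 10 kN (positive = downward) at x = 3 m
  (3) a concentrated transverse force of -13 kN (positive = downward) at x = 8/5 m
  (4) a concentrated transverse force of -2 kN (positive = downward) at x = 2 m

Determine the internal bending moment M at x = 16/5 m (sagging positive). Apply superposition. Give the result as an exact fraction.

M(16/5) = 602/25 kN·m

Load 1 — uniform load w=18 kN/m over full span:
  M_1 = wx(L-x)/2 = 18·(16/5)·(4-(16/5))/2 = 576/25 kN·m
Load 2 — point force P=10 kN at a=3 m (b=L-a=1):
  M_2 = Pa(L-x)/L  [x>a] = 10·3·(4-(16/5))/4 = 6 kN·m
Load 3 — point force P=-13 kN at a=8/5 m (b=L-a=12/5):
  M_3 = Pa(L-x)/L  [x>a] = (-13)·(8/5)·(4-(16/5))/4 = -104/25 kN·m
Load 4 — point force P=-2 kN at a=2 m (b=L-a=2):
  M_4 = Pa(L-x)/L  [x>a] = (-2)·2·(4-(16/5))/4 = -4/5 kN·m
Superposition: M = Σ M_i = 602/25 kN·m ≈ 24.080000 kN·m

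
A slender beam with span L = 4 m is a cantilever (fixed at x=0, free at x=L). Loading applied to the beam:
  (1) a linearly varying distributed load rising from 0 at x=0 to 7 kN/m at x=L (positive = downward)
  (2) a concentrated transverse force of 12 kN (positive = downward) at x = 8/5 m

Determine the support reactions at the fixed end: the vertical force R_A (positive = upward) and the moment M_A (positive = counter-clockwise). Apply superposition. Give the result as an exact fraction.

Load 1 — triangular load w₀=7 kN/m (0→w₀ over full span):
  R_A = w₀L/2 = 7·4/2 = 14 kN
  M_A = w₀L²/3 = 7·4²/3 = 112/3 kN·m
Load 2 — point force P=12 kN at a=8/5 m (b=L-a=12/5):
  R_A = P = 12 kN
  M_A = Pa = 12·(8/5) = 96/5 kN·m
Superposition: R_A = 26 kN, M_A = 848/15 kN·m

R_A = 26 kN, M_A = 848/15 kN·m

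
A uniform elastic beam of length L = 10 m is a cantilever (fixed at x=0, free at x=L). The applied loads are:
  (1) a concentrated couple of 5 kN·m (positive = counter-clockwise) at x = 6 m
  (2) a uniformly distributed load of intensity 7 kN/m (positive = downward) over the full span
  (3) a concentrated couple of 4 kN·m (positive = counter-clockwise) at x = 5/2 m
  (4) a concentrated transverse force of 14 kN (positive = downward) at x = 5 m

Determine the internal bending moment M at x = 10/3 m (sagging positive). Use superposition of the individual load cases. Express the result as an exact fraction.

Load 1 — applied couple M₀=5 kN·m at a=6 m (b=L-a=4):
  M_1 = M₀  [x≤a] = 5 = 5 kN·m
Load 2 — uniform load w=7 kN/m over full span:
  M_2 = -w(L-x)²/2 = -7·(10-(10/3))²/2 = -1400/9 kN·m
Load 3 — applied couple M₀=4 kN·m at a=5/2 m (b=L-a=15/2):
  M_3 = 0  [x>a] = 0 kN·m
Load 4 — point force P=14 kN at a=5 m (b=L-a=5):
  M_4 = -P(a-x)  [x≤a] = -14·(5-(10/3)) = -70/3 kN·m
Superposition: M = Σ M_i = -1565/9 kN·m ≈ -173.888889 kN·m

M(10/3) = -1565/9 kN·m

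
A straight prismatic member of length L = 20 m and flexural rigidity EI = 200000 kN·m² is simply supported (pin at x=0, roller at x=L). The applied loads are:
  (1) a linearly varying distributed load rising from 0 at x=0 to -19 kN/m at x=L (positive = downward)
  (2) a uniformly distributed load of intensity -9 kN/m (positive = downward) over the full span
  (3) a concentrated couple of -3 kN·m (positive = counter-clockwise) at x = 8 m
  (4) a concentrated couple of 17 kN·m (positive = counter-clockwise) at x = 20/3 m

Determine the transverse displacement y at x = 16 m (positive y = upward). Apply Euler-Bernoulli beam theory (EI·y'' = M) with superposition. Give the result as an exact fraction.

y(16) = 664127/5625000 m

Load 1 — triangular load w₀=-19 kN/m (0→w₀ over full span):
  y_1 = -w₀x(7L⁴-10L²x²+3x⁴)/(360LEI) = -(-19)·16·(7·20⁴-10·20²·16²+3·16⁴)/(360·20·200000) = 4826/78125 m
Load 2 — uniform load w=-9 kN/m over full span:
  y_2 = -wx(L³-2Lx²+x³)/(24EI) = -(-9)·16·(20³-2·20·16²+16³)/(24·200000) = 174/3125 m
Load 3 — applied couple M₀=-3 kN·m at a=8 m (b=L-a=12):
  y_3 = (M₀x³/(6L)-M₀(x-a)²/2+C₁x)/EI  [x>a] with C₁=M₀(3b²-L²)/(6L)=-4/5 = ((-3)·16³/(6·20)-(-3)·(16-8)²/2+(-4/5)·16)/200000 = -3/31250 m
Load 4 — applied couple M₀=17 kN·m at a=20/3 m (b=L-a=40/3):
  y_4 = (M₀x³/(6L)-M₀(x-a)²/2+C₁x)/EI  [x>a] with C₁=M₀(3b²-L²)/(6L)=170/9 = (17·16³/(6·20)-17·(16-(20/3))²/2+(170/9)·16)/200000 = 799/1125000 m
Superposition: y = Σ y_i = 664127/5625000 m ≈ 0.118067 m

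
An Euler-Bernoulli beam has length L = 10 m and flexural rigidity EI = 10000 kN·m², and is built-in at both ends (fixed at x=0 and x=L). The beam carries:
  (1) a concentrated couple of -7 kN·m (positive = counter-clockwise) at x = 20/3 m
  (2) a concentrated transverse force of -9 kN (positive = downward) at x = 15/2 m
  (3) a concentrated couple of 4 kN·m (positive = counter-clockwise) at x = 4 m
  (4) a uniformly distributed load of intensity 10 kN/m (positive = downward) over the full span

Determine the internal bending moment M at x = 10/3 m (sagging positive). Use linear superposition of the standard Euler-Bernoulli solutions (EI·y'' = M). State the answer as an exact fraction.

Load 1 — applied couple M₀=-7 kN·m at a=20/3 m (b=L-a=10/3):
  M_1 = R_Ax - M_A  [x≤a] with R_A=-14/15, M_A=-7/3 = (-14/15)·(10/3) - (-7/3) = -7/9 kN·m
Load 2 — point force P=-9 kN at a=15/2 m (b=L-a=5/2):
  M_2 = Pb²(3a+b)x/L³ - Pab²/L²  [x≤a] = (-9)·(5/2)²·(3·(15/2)+(5/2))·(10/3)/10³ - (-9)·(15/2)·(5/2)²/10² = -15/32 kN·m
Load 3 — applied couple M₀=4 kN·m at a=4 m (b=L-a=6):
  M_3 = R_Ax - M_A  [x≤a] with R_A=72/125, M_A=12/25 = (72/125)·(10/3) - (12/25) = 36/25 kN·m
Load 4 — uniform load w=10 kN/m over full span:
  M_4 = wLx/2 - wL²/12 - wx²/2 = 10·10·(10/3)/2 - 10·10²/12 - 10·(10/3)²/2 = 250/9 kN·m
Superposition: M = Σ M_i = 22377/800 kN·m ≈ 27.971250 kN·m

M(10/3) = 22377/800 kN·m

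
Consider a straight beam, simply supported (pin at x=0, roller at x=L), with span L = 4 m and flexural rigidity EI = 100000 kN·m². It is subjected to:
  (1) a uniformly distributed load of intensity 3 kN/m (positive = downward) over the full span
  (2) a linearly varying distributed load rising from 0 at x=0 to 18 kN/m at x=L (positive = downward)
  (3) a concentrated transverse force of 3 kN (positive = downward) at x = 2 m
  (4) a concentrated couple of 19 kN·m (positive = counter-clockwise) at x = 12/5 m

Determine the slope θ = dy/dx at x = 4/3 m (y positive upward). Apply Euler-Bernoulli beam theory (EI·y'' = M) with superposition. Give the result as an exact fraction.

θ(4/3) = -4547/22500000 rad

Load 1 — uniform load w=3 kN/m over full span:
  θ_1 = -w(L³-6Lx²+4x³)/(24EI) = -3·(4³-6·4·(4/3)²+4·(4/3)³)/(24·100000) = -13/337500 rad
Load 2 — triangular load w₀=18 kN/m (0→w₀ over full span):
  θ_2 = -w₀(7L⁴-30L²x²+15x⁴)/(360LEI) = -18·(7·4⁴-30·4²·(4/3)²+15·(4/3)⁴)/(360·4·100000) = -52/421875 rad
Load 3 — point force P=3 kN at a=2 m (b=L-a=2):
  θ_3 = -Pb(L²-b²-3x²)/(6LEI)  [x≤a] = -3·2·(4²-2²-3·(4/3)²)/(6·4·100000) = -1/60000 rad
Load 4 — applied couple M₀=19 kN·m at a=12/5 m (b=L-a=8/5):
  θ_4 = (M₀x²/(2L)+C₁)/EI  [x≤a] with C₁=M₀(3b²-L²)/(6L)=-494/75 = (19·(4/3)²/(2·4)+(-494/75))/100000 = -133/5625000 rad
Superposition: θ = Σ θ_i = -4547/22500000 rad ≈ -0.000202 rad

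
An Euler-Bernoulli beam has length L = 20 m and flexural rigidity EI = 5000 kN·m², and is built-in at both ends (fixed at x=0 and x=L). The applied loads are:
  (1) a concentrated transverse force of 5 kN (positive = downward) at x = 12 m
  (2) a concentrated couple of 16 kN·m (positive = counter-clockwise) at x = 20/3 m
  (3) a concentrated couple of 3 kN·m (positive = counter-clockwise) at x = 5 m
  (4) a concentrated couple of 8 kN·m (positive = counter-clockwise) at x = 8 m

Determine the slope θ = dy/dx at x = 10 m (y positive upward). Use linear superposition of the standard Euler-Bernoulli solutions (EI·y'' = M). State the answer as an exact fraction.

Load 1 — point force P=5 kN at a=12 m (b=L-a=8):
  θ_1 = -Pb²x(2aL-(3a+b)x)/(2L³EI)  [x≤a] = -5·8²·10·(2·12·20-(3·12+8)·10)/(2·20³·5000) = -1/625 rad
Load 2 — applied couple M₀=16 kN·m at a=20/3 m (b=L-a=40/3):
  θ_2 = (R_Ax²/2 - M_Ax - M₀(x-a))/EI  [x>a] with R_A=16/15, M_A=0 = ((16/15)·10²/2 - 0·10 - 16·(10-(20/3)))/5000 = 0 rad
Load 3 — applied couple M₀=3 kN·m at a=5 m (b=L-a=15):
  θ_3 = (R_Ax²/2 - M_Ax - M₀(x-a))/EI  [x>a] with R_A=27/160, M_A=-9/16 = ((27/160)·10²/2 - (-9/16)·10 - 3·(10-5))/5000 = -3/16000 rad
Load 4 — applied couple M₀=8 kN·m at a=8 m (b=L-a=12):
  θ_4 = (R_Ax²/2 - M_Ax - M₀(x-a))/EI  [x>a] with R_A=72/125, M_A=24/25 = ((72/125)·10²/2 - (24/25)·10 - 8·(10-8))/5000 = 2/3125 rad
Superposition: θ = Σ θ_i = -459/400000 rad ≈ -0.001148 rad

θ(10) = -459/400000 rad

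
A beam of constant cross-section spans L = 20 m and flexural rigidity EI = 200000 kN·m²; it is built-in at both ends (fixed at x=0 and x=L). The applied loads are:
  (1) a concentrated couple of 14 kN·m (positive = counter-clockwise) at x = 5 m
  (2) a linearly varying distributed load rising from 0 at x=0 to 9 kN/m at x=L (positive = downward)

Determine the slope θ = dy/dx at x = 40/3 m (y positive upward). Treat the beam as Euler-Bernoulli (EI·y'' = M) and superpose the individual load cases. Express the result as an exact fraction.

θ(40/3) = 1057/1080000 rad

Load 1 — applied couple M₀=14 kN·m at a=5 m (b=L-a=15):
  θ_1 = (R_Ax²/2 - M_Ax - M₀(x-a))/EI  [x>a] with R_A=63/80, M_A=-21/8 = ((63/80)·(40/3)²/2 - (-21/8)·(40/3) - 14·((40/3)-5))/200000 = -7/120000 rad
Load 2 — triangular load w₀=9 kN/m (0→w₀ over full span):
  θ_2 = -w₀(2x(L-x)(L-2x)(x+2L)+x²(L-x)²)/(120LEI) = -9·(2·(40/3)·(20-(40/3))·(20-2·(40/3))·((40/3)+2·20)+(40/3)²·(20-(40/3))²)/(120·20·200000) = 7/6750 rad
Superposition: θ = Σ θ_i = 1057/1080000 rad ≈ 0.000979 rad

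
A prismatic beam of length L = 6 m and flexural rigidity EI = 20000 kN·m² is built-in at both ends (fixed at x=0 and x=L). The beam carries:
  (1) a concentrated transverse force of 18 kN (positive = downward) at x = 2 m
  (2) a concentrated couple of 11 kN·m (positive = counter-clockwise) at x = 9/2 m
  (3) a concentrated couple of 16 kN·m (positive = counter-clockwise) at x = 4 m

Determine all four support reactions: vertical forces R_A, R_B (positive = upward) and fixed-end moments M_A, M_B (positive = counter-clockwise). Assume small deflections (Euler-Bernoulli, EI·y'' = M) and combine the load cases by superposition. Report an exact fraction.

R_A = 2729/144 kN, M_A = 1189/48 kN·m, R_B = -137/144 kN, M_B = -161/16 kN·m

Load 1 — point force P=18 kN at a=2 m (b=L-a=4):
  R_A = Pb²(3a+b)/L³ = 18·4²·(3·2+4)/6³ = 40/3 kN
  M_A = Pab²/L² = 18·2·4²/6² = 16 kN·m
  R_B = Pa²(a+3b)/L³ = 18·2²·(2+3·4)/6³ = 14/3 kN
  M_B = -Pa²b/L² = -18·2²·4/6² = -8 kN·m
Load 2 — applied couple M₀=11 kN·m at a=9/2 m (b=L-a=3/2):
  R_A = 6M₀ab/L³ = 6·11·(9/2)·(3/2)/6³ = 33/16 kN
  M_A = M₀b(2a-b)/L² = 11·(3/2)·(2·(9/2)-(3/2))/6² = 55/16 kN·m
  R_B = -6M₀ab/L³ = -6·11·(9/2)·(3/2)/6³ = -33/16 kN
  M_B = M₀a(2b-a)/L² = 11·(9/2)·(2·(3/2)-(9/2))/6² = -33/16 kN·m
Load 3 — applied couple M₀=16 kN·m at a=4 m (b=L-a=2):
  R_A = 6M₀ab/L³ = 6·16·4·2/6³ = 32/9 kN
  M_A = M₀b(2a-b)/L² = 16·2·(2·4-2)/6² = 16/3 kN·m
  R_B = -6M₀ab/L³ = -6·16·4·2/6³ = -32/9 kN
  M_B = M₀a(2b-a)/L² = 16·4·(2·2-4)/6² = 0 kN·m
Superposition: R_A = 2729/144 kN, M_A = 1189/48 kN·m, R_B = -137/144 kN, M_B = -161/16 kN·m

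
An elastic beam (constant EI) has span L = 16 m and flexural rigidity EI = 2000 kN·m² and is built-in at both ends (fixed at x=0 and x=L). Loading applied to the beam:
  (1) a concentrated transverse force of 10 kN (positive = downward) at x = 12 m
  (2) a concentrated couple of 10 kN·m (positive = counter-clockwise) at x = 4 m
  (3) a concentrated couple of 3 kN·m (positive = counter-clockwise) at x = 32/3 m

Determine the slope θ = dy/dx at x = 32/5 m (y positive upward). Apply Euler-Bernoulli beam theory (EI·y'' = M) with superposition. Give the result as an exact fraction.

Load 1 — point force P=10 kN at a=12 m (b=L-a=4):
  θ_1 = -Pb²x(2aL-(3a+b)x)/(2L³EI)  [x≤a] = -10·4²·(32/5)·(2·12·16-(3·12+4)·(32/5))/(2·16³·2000) = -1/125 rad
Load 2 — applied couple M₀=10 kN·m at a=4 m (b=L-a=12):
  θ_2 = (R_Ax²/2 - M_Ax - M₀(x-a))/EI  [x>a] with R_A=45/64, M_A=-15/8 = ((45/64)·(32/5)²/2 - (-15/8)·(32/5) - 10·((32/5)-4))/2000 = 3/2500 rad
Load 3 — applied couple M₀=3 kN·m at a=32/3 m (b=L-a=16/3):
  θ_3 = (R_Ax²/2 - M_Ax)/EI  [x≤a] with R_A=1/4, M_A=1 = ((1/4)·(32/5)²/2 - 1·(32/5))/2000 = -2/3125 rad
Superposition: θ = Σ θ_i = -93/12500 rad ≈ -0.007440 rad

θ(32/5) = -93/12500 rad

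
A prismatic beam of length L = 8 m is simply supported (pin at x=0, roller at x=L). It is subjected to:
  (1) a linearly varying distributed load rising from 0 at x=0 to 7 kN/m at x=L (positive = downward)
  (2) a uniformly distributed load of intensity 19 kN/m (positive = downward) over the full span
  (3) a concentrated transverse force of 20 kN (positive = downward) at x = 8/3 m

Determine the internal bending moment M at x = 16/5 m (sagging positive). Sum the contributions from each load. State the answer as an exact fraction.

M(16/5) = 25376/125 kN·m

Load 1 — triangular load w₀=7 kN/m (0→w₀ over full span):
  M_1 = w₀Lx/6 - w₀x³/(6L) = 7·8·(16/5)/6 - 7·(16/5)³/(6·8) = 3136/125 kN·m
Load 2 — uniform load w=19 kN/m over full span:
  M_2 = wx(L-x)/2 = 19·(16/5)·(8-(16/5))/2 = 3648/25 kN·m
Load 3 — point force P=20 kN at a=8/3 m (b=L-a=16/3):
  M_3 = Pa(L-x)/L  [x>a] = 20·(8/3)·(8-(16/5))/8 = 32 kN·m
Superposition: M = Σ M_i = 25376/125 kN·m ≈ 203.008000 kN·m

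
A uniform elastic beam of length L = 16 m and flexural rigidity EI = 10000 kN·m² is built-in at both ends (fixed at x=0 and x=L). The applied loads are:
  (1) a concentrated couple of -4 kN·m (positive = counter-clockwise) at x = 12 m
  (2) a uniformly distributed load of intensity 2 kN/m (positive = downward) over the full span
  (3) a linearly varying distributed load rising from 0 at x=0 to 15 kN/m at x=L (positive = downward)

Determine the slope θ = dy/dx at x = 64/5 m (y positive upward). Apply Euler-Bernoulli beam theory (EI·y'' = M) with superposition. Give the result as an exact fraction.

θ(64/5) = 506/15625 rad

Load 1 — applied couple M₀=-4 kN·m at a=12 m (b=L-a=4):
  θ_1 = (R_Ax²/2 - M_Ax - M₀(x-a))/EI  [x>a] with R_A=-9/32, M_A=-5/4 = ((-9/32)·(64/5)²/2 - (-5/4)·(64/5) - (-4)·((64/5)-12))/10000 = -6/15625 rad
Load 2 — uniform load w=2 kN/m over full span:
  θ_2 = -wx(L-x)(L-2x)/(12EI) = -2·(64/5)·(16-(64/5))·(16-2·(64/5))/(12·10000) = 512/78125 rad
Load 3 — triangular load w₀=15 kN/m (0→w₀ over full span):
  θ_3 = -w₀(2x(L-x)(L-2x)(x+2L)+x²(L-x)²)/(120LEI) = -15·(2·(64/5)·(16-(64/5))·(16-2·(64/5))·((64/5)+2·16)+(64/5)²·(16-(64/5))²)/(120·16·10000) = 2048/78125 rad
Superposition: θ = Σ θ_i = 506/15625 rad ≈ 0.032384 rad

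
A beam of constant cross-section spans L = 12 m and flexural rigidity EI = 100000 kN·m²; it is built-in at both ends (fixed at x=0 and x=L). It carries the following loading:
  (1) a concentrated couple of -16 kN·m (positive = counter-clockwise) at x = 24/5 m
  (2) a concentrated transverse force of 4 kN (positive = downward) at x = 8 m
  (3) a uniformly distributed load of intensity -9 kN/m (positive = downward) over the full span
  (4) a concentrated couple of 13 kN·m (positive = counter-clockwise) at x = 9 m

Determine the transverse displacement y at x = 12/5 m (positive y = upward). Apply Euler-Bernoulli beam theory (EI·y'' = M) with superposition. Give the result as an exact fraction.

Load 1 — applied couple M₀=-16 kN·m at a=24/5 m (b=L-a=36/5):
  y_1 = (R_Ax³/6 - M_Ax²/2)/EI  [x≤a] with R_A=-48/25, M_A=-48/25 = ((-48/25)·(12/5)³/6 - (-48/25)·(12/5)²/2)/100000 = 108/9765625 m
Load 2 — point force P=4 kN at a=8 m (b=L-a=4):
  y_2 = -Pb²x²(3aL-(3a+b)x)/(6L³EI)  [x≤a] = -4·4²·(12/5)²·(3·8·12-(3·8+4)·(12/5))/(6·12³·100000) = -92/1171875 m
Load 3 — uniform load w=-9 kN/m over full span:
  y_3 = -wx²(L-x)²/(24EI) = -(-9)·(12/5)²·(12-(12/5))²/(24·100000) = 3888/1953125 m
Load 4 — applied couple M₀=13 kN·m at a=9 m (b=L-a=3):
  y_4 = (R_Ax³/6 - M_Ax²/2)/EI  [x≤a] with R_A=39/32, M_A=65/16 = ((39/32)·(12/5)³/6 - (65/16)·(12/5)²/2)/100000 = -2223/25000000 m
Superposition: y = Σ y_i = 3439291/1875000000 m ≈ 0.001834 m

y(12/5) = 3439291/1875000000 m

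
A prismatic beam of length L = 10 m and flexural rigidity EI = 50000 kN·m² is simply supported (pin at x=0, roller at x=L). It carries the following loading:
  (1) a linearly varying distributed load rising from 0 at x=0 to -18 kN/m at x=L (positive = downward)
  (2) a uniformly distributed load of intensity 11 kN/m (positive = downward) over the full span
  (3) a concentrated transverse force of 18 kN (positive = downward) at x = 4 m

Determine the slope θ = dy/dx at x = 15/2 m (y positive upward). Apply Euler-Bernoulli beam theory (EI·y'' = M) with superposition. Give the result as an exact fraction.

Load 1 — triangular load w₀=-18 kN/m (0→w₀ over full span):
  θ_1 = -w₀(7L⁴-30L²x²+15x⁴)/(360LEI) = -(-18)·(7·10⁴-30·10²·(15/2)²+15·(15/2)⁴)/(360·10·50000) = -1313/256000 rad
Load 2 — uniform load w=11 kN/m over full span:
  θ_2 = -w(L³-6Lx²+4x³)/(24EI) = -11·(10³-6·10·(15/2)²+4·(15/2)³)/(24·50000) = 121/19200 rad
Load 3 — point force P=18 kN at a=4 m (b=L-a=6):
  θ_3 = -Pa(2L²-6Lx+3x²+a²)/(6LEI)  [x>a] = -18·4·(2·10²-6·10·(15/2)+3·(15/2)²+4²)/(6·10·50000) = 783/500000 rad
Superposition: θ = Σ θ_i = 262961/96000000 rad ≈ 0.002739 rad

θ(15/2) = 262961/96000000 rad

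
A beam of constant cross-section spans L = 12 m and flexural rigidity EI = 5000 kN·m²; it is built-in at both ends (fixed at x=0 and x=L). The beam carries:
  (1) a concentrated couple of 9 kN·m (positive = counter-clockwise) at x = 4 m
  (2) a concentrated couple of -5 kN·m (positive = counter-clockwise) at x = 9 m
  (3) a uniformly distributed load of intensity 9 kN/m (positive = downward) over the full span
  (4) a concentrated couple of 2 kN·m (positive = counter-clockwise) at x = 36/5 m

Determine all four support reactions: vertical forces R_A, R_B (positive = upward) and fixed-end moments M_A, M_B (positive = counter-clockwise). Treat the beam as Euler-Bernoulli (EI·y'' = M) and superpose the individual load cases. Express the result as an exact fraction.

R_A = 43817/800 kN, M_A = 42831/400 kN·m, R_B = 42583/800 kN, M_B = -41529/400 kN·m

Load 1 — applied couple M₀=9 kN·m at a=4 m (b=L-a=8):
  R_A = 6M₀ab/L³ = 6·9·4·8/12³ = 1 kN
  M_A = M₀b(2a-b)/L² = 9·8·(2·4-8)/12² = 0 kN·m
  R_B = -6M₀ab/L³ = -6·9·4·8/12³ = -1 kN
  M_B = M₀a(2b-a)/L² = 9·4·(2·8-4)/12² = 3 kN·m
Load 2 — applied couple M₀=-5 kN·m at a=9 m (b=L-a=3):
  R_A = 6M₀ab/L³ = 6·(-5)·9·3/12³ = -15/32 kN
  M_A = M₀b(2a-b)/L² = (-5)·3·(2·9-3)/12² = -25/16 kN·m
  R_B = -6M₀ab/L³ = -6·(-5)·9·3/12³ = 15/32 kN
  M_B = M₀a(2b-a)/L² = (-5)·9·(2·3-9)/12² = 15/16 kN·m
Load 3 — uniform load w=9 kN/m over full span:
  R_A = wL/2 = 9·12/2 = 54 kN
  M_A = wL²/12 = 9·12²/12 = 108 kN·m
  R_B = wL/2 = 9·12/2 = 54 kN
  M_B = -wL²/12 = -9·12²/12 = -108 kN·m
Load 4 — applied couple M₀=2 kN·m at a=36/5 m (b=L-a=24/5):
  R_A = 6M₀ab/L³ = 6·2·(36/5)·(24/5)/12³ = 6/25 kN
  M_A = M₀b(2a-b)/L² = 2·(24/5)·(2·(36/5)-(24/5))/12² = 16/25 kN·m
  R_B = -6M₀ab/L³ = -6·2·(36/5)·(24/5)/12³ = -6/25 kN
  M_B = M₀a(2b-a)/L² = 2·(36/5)·(2·(24/5)-(36/5))/12² = 6/25 kN·m
Superposition: R_A = 43817/800 kN, M_A = 42831/400 kN·m, R_B = 42583/800 kN, M_B = -41529/400 kN·m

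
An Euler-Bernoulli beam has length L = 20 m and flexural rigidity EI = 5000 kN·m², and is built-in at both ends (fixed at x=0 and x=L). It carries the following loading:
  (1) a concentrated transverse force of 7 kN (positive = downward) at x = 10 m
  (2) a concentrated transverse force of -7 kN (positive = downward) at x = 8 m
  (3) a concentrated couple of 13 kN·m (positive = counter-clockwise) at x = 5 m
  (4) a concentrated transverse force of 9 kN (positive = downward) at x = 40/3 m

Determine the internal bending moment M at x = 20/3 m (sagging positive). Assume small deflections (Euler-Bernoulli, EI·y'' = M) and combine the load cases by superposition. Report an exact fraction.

Load 1 — point force P=7 kN at a=10 m (b=L-a=10):
  M_1 = Pb²(3a+b)x/L³ - Pab²/L²  [x≤a] = 7·10²·(3·10+10)·(20/3)/20³ - 7·10·10²/20² = 35/6 kN·m
Load 2 — point force P=-7 kN at a=8 m (b=L-a=12):
  M_2 = Pb²(3a+b)x/L³ - Pab²/L²  [x≤a] = (-7)·12²·(3·8+12)·(20/3)/20³ - (-7)·8·12²/20² = -252/25 kN·m
Load 3 — applied couple M₀=13 kN·m at a=5 m (b=L-a=15):
  M_3 = R_Ax - M_A - M₀  [x>a] with R_A=117/160, M_A=-39/16 = (117/160)·(20/3) - (-39/16) - 13 = -91/16 kN·m
Load 4 — point force P=9 kN at a=40/3 m (b=L-a=20/3):
  M_4 = Pb²(3a+b)x/L³ - Pab²/L²  [x≤a] = 9·(20/3)²·(3·(40/3)+(20/3))·(20/3)/20³ - 9·(40/3)·(20/3)²/20² = 20/9 kN·m
Superposition: M = Σ M_i = -27763/3600 kN·m ≈ -7.711944 kN·m

M(20/3) = -27763/3600 kN·m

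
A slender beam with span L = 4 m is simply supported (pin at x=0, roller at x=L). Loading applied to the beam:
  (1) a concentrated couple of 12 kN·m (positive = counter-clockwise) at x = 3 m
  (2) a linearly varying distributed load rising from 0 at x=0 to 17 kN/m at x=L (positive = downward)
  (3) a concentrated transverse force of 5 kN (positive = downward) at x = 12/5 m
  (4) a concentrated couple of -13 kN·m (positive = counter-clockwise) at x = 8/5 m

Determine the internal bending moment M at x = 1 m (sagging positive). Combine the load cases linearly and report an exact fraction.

M(1) = 99/8 kN·m

Load 1 — applied couple M₀=12 kN·m at a=3 m (b=L-a=1):
  M_1 = M₀x/L  [x≤a] = 12·1/4 = 3 kN·m
Load 2 — triangular load w₀=17 kN/m (0→w₀ over full span):
  M_2 = w₀Lx/6 - w₀x³/(6L) = 17·4·1/6 - 17·1³/(6·4) = 85/8 kN·m
Load 3 — point force P=5 kN at a=12/5 m (b=L-a=8/5):
  M_3 = Pbx/L  [x≤a] = 5·(8/5)·1/4 = 2 kN·m
Load 4 — applied couple M₀=-13 kN·m at a=8/5 m (b=L-a=12/5):
  M_4 = M₀x/L  [x≤a] = (-13)·1/4 = -13/4 kN·m
Superposition: M = Σ M_i = 99/8 kN·m ≈ 12.375000 kN·m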